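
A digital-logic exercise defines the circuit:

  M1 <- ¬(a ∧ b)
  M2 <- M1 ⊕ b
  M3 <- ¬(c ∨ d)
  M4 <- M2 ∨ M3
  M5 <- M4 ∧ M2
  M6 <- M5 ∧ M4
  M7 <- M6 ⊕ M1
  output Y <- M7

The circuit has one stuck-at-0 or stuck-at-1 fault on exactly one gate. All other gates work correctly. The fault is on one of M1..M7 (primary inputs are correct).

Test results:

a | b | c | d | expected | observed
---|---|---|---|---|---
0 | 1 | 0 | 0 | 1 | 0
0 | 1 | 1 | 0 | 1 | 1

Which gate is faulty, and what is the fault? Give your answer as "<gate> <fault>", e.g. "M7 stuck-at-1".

Fault-free values for test 1 (a=0, b=1, c=0, d=0): M1=1, M2=0, M3=1, M4=1, M5=0, M6=0, M7=1, giving Y=1. Observed 0.
Test 1: faults giving observed 0 are {M2 stuck-at-1, M5 stuck-at-1, M6 stuck-at-1, M7 stuck-at-0}.
Test 2 (a=0, b=1, c=1, d=0): fault-free M1=1, M2=0, M3=0, M4=0, M5=0, M6=0, M7=1 → 1; observed 1. Eliminates M2 stuck-at-1, M6 stuck-at-1, M7 stuck-at-0.
Only M5 stuck-at-1 is consistent with every test.

M5 stuck-at-1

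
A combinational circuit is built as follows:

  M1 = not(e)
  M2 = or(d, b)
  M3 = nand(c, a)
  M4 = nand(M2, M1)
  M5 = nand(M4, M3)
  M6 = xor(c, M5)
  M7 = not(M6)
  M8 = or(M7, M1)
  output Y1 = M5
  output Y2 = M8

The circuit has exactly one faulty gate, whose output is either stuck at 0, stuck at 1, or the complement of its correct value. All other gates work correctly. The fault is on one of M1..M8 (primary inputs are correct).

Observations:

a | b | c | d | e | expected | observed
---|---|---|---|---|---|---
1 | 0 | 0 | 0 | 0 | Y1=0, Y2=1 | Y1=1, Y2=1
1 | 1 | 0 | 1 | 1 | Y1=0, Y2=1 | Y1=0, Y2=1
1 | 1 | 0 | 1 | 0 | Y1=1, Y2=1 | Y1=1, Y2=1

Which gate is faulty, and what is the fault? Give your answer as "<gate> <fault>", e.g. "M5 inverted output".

Fault-free values for test 1 (a=1, b=0, c=0, d=0, e=0): M1=1, M2=0, M3=1, M4=1, M5=0, M6=0, M7=1, M8=1, giving Y1=0, Y2=1. Observed Y1=1, Y2=1.
Test 1: faults giving observed Y1=1, Y2=1 are {M2 stuck-at-1, M2 inverted output, M3 stuck-at-0, M3 inverted output, M4 stuck-at-0, M4 inverted output, M5 stuck-at-1, M5 inverted output}.
Test 2 (a=1, b=1, c=0, d=1, e=1): fault-free M1=0, M2=1, M3=1, M4=1, M5=0, M6=0, M7=1, M8=1 → Y1=0, Y2=1; observed Y1=0, Y2=1. Eliminates M3 stuck-at-0, M3 inverted output, M4 stuck-at-0, M4 inverted output, M5 stuck-at-1, M5 inverted output.
Test 3 (a=1, b=1, c=0, d=1, e=0): fault-free M1=1, M2=1, M3=1, M4=0, M5=1, M6=1, M7=0, M8=1 → Y1=1, Y2=1; observed Y1=1, Y2=1. Eliminates M2 inverted output.
Only M2 stuck-at-1 is consistent with every test.

M2 stuck-at-1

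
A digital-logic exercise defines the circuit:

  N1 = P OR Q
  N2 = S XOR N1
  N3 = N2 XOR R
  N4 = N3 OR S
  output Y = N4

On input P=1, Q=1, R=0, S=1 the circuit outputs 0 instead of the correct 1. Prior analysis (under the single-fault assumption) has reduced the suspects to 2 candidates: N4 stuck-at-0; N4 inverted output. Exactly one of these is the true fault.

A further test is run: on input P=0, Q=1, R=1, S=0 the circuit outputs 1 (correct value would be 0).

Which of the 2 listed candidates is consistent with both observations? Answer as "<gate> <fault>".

N4 inverted output

Evaluate each candidate on input P=0, Q=1, R=1, S=0:
  N4 stuck-at-0: N1=1, N2=1, N3=0, N4=0 [stuck-at-0] → 0 — eliminated
  N4 inverted output: N1=1, N2=1, N3=0, N4=1 [inverted output] → 1 — matches
Only N4 inverted output reproduces the observed 1.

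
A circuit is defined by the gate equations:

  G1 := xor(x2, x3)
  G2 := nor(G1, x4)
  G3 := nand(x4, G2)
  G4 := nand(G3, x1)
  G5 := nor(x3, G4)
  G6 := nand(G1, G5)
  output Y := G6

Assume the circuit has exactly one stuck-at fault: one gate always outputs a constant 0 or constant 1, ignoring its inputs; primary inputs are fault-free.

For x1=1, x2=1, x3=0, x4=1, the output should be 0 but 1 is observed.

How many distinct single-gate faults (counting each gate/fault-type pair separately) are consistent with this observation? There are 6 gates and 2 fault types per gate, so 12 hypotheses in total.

Fault-free: G1=1, G2=0, G3=1, G4=0, G5=1, G6=0 → 0. Observed 1.
  G1 stuck-at-0: output 1 ✓
  G1 stuck-at-1: output 0 ✗
  G2 stuck-at-0: output 0 ✗
  G2 stuck-at-1: output 1 ✓
  G3 stuck-at-0: output 1 ✓
  G3 stuck-at-1: output 0 ✗
  G4 stuck-at-0: output 0 ✗
  G4 stuck-at-1: output 1 ✓
  G5 stuck-at-0: output 1 ✓
  G5 stuck-at-1: output 0 ✗
  G6 stuck-at-0: output 0 ✗
  G6 stuck-at-1: output 1 ✓
Consistent faults: {G1 stuck-at-0, G2 stuck-at-1, G3 stuck-at-0, G4 stuck-at-1, G5 stuck-at-0, G6 stuck-at-1} — 6 in all.

6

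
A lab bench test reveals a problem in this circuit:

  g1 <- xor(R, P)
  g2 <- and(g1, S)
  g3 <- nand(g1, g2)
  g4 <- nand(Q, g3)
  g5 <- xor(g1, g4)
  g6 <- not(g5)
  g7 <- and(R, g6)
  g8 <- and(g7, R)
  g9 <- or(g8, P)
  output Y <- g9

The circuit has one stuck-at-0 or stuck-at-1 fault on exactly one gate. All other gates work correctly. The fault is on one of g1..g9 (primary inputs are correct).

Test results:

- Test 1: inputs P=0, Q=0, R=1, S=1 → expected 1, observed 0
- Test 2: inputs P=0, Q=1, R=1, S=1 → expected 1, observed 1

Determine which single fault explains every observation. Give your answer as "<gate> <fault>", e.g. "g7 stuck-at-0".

Fault-free values for test 1 (P=0, Q=0, R=1, S=1): g1=1, g2=1, g3=0, g4=1, g5=0, g6=1, g7=1, g8=1, g9=1, giving Y=1. Observed 0.
Test 1: faults giving observed 0 are {g1 stuck-at-0, g4 stuck-at-0, g5 stuck-at-1, g6 stuck-at-0, g7 stuck-at-0, g8 stuck-at-0, g9 stuck-at-0}.
Test 2 (P=0, Q=1, R=1, S=1): fault-free g1=1, g2=1, g3=0, g4=1, g5=0, g6=1, g7=1, g8=1, g9=1 → 1; observed 1. Eliminates g4 stuck-at-0, g5 stuck-at-1, g6 stuck-at-0, g7 stuck-at-0, g8 stuck-at-0, g9 stuck-at-0.
Only g1 stuck-at-0 is consistent with every test.

g1 stuck-at-0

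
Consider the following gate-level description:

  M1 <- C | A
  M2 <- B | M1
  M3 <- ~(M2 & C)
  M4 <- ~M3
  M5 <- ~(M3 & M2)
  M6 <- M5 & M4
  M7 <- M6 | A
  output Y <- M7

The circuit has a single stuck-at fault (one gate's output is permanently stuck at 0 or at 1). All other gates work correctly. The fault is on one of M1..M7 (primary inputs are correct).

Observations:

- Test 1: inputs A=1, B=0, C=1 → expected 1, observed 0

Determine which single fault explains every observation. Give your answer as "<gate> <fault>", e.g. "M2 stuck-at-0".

Fault-free values for test 1 (A=1, B=0, C=1): M1=1, M2=1, M3=0, M4=1, M5=1, M6=1, M7=1, giving Y=1. Observed 0.
Test 1: faults giving observed 0 are {M7 stuck-at-0}.
Only M7 stuck-at-0 is consistent with every test.

M7 stuck-at-0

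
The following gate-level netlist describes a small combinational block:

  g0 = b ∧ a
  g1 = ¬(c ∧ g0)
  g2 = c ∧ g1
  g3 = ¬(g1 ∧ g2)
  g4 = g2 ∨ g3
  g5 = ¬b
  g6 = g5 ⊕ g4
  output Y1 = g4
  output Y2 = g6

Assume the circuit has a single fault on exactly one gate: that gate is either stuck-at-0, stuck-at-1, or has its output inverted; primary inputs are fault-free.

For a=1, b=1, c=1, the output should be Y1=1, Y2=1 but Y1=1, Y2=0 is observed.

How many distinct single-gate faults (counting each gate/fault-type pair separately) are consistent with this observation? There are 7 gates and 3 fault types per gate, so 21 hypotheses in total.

4

Fault-free: g0=1, g1=0, g2=0, g3=1, g4=1, g5=0, g6=1 → Y1=1, Y2=1. Observed Y1=1, Y2=0.
  g0: none of the 3 fault types match ✗
  g1: none of the 3 fault types match ✗
  g2: none of the 3 fault types match ✗
  g3: none of the 3 fault types match ✗
  g4: none of the 3 fault types match ✗
  g5: stuck-at-1, inverted output ✓; others ✗
  g6: stuck-at-0, inverted output ✓; others ✗
Consistent faults: {g5 stuck-at-1, g5 inverted output, g6 stuck-at-0, g6 inverted output} — 4 in all.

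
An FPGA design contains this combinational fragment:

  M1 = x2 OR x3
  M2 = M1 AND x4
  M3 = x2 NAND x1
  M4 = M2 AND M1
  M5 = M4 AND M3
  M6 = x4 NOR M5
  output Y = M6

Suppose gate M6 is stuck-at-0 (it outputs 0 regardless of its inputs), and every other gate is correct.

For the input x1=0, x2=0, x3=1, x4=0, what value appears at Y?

0

Propagate with M6 forced: M1=1, M2=0, M3=1, M4=0, M5=0, M6=0 [stuck-at-0].
So Y = 0. (Without the fault it would be 1.)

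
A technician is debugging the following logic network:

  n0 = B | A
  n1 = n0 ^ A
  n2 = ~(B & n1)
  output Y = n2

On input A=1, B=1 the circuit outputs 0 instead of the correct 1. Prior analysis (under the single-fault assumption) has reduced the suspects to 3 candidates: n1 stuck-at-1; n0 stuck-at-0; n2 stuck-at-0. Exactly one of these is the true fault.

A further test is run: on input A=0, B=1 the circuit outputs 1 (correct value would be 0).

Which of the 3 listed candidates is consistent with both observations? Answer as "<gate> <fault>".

Evaluate each candidate on input A=0, B=1:
  n1 stuck-at-1: n0=1, n1=1 [stuck-at-1], n2=0 → 0 — eliminated
  n0 stuck-at-0: n0=0 [stuck-at-0], n1=0, n2=1 → 1 — matches
  n2 stuck-at-0: n0=1, n1=1, n2=0 [stuck-at-0] → 0 — eliminated
Only n0 stuck-at-0 reproduces the observed 1.

n0 stuck-at-0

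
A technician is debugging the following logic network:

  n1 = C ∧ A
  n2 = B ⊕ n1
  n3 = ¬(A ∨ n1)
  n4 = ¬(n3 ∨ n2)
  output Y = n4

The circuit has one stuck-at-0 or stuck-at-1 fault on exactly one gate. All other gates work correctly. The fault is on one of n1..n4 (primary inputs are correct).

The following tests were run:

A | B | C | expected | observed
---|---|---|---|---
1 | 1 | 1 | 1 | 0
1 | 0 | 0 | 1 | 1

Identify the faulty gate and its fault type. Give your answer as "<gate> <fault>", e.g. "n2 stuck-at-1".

Fault-free values for test 1 (A=1, B=1, C=1): n1=1, n2=0, n3=0, n4=1, giving Y=1. Observed 0.
Test 1: faults giving observed 0 are {n1 stuck-at-0, n2 stuck-at-1, n3 stuck-at-1, n4 stuck-at-0}.
Test 2 (A=1, B=0, C=0): fault-free n1=0, n2=0, n3=0, n4=1 → 1; observed 1. Eliminates n2 stuck-at-1, n3 stuck-at-1, n4 stuck-at-0.
Only n1 stuck-at-0 is consistent with every test.

n1 stuck-at-0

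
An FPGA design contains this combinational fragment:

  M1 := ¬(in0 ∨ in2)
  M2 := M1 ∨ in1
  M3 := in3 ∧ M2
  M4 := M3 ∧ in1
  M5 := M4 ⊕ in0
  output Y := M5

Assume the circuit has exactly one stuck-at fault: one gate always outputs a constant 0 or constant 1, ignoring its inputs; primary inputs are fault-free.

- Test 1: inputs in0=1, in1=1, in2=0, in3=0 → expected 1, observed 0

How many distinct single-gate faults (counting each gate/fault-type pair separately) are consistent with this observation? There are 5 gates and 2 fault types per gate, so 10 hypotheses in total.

3

Fault-free: M1=0, M2=1, M3=0, M4=0, M5=1 → 1. Observed 0.
  M1 stuck-at-0: output 1 ✗
  M1 stuck-at-1: output 1 ✗
  M2 stuck-at-0: output 1 ✗
  M2 stuck-at-1: output 1 ✗
  M3 stuck-at-0: output 1 ✗
  M3 stuck-at-1: output 0 ✓
  M4 stuck-at-0: output 1 ✗
  M4 stuck-at-1: output 0 ✓
  M5 stuck-at-0: output 0 ✓
  M5 stuck-at-1: output 1 ✗
Consistent faults: {M3 stuck-at-1, M4 stuck-at-1, M5 stuck-at-0} — 3 in all.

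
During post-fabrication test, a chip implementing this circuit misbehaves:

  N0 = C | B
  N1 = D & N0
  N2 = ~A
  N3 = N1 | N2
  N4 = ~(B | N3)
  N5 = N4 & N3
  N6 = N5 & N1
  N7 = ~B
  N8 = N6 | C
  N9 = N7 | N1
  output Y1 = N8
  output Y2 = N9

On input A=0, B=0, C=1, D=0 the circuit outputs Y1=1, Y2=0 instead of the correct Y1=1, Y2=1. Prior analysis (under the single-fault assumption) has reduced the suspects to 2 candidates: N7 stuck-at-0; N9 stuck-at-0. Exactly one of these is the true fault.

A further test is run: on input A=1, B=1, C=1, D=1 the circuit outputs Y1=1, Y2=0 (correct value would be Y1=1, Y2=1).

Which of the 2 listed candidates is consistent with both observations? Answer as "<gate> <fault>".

N9 stuck-at-0

Evaluate each candidate on input A=1, B=1, C=1, D=1:
  N7 stuck-at-0: N0=1, N1=1, N2=0, N3=1, N4=0, N5=0, N6=0, N7=0 [stuck-at-0], N8=1, N9=1 → Y1=1, Y2=1 — eliminated
  N9 stuck-at-0: N0=1, N1=1, N2=0, N3=1, N4=0, N5=0, N6=0, N7=0, N8=1, N9=0 [stuck-at-0] → Y1=1, Y2=0 — matches
Only N9 stuck-at-0 reproduces the observed Y1=1, Y2=0.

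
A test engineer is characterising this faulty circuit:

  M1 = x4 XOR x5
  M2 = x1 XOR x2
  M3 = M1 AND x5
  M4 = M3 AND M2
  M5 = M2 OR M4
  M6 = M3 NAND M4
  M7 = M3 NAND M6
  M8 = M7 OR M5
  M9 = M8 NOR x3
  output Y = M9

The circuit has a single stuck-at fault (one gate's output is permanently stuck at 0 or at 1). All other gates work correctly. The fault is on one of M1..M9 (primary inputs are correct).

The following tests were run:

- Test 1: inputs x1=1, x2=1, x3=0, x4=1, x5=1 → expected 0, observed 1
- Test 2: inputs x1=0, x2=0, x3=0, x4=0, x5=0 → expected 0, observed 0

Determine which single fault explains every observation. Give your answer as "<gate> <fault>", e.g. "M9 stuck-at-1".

Fault-free values for test 1 (x1=1, x2=1, x3=0, x4=1, x5=1): M1=0, M2=0, M3=0, M4=0, M5=0, M6=1, M7=1, M8=1, M9=0, giving Y=0. Observed 1.
Test 1: faults giving observed 1 are {M1 stuck-at-1, M3 stuck-at-1, M7 stuck-at-0, M8 stuck-at-0, M9 stuck-at-1}.
Test 2 (x1=0, x2=0, x3=0, x4=0, x5=0): fault-free M1=0, M2=0, M3=0, M4=0, M5=0, M6=1, M7=1, M8=1, M9=0 → 0; observed 0. Eliminates M3 stuck-at-1, M7 stuck-at-0, M8 stuck-at-0, M9 stuck-at-1.
Only M1 stuck-at-1 is consistent with every test.

M1 stuck-at-1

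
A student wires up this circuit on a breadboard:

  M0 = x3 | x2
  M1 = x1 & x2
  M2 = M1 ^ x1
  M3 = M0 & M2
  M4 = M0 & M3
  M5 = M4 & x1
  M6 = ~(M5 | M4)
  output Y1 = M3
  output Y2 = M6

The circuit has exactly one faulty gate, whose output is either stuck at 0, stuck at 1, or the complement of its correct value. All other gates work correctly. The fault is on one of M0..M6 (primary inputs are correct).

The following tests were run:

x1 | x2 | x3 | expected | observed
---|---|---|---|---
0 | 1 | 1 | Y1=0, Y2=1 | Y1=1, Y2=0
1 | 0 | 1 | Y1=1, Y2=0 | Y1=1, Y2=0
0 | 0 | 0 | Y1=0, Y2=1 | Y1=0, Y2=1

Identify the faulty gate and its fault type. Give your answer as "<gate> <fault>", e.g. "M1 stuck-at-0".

Fault-free values for test 1 (x1=0, x2=1, x3=1): M0=1, M1=0, M2=0, M3=0, M4=0, M5=0, M6=1, giving Y1=0, Y2=1. Observed Y1=1, Y2=0.
Test 1: faults giving observed Y1=1, Y2=0 are {M1 stuck-at-1, M1 inverted output, M2 stuck-at-1, M2 inverted output, M3 stuck-at-1, M3 inverted output}.
Test 2 (x1=1, x2=0, x3=1): fault-free M0=1, M1=0, M2=1, M3=1, M4=1, M5=1, M6=0 → Y1=1, Y2=0; observed Y1=1, Y2=0. Eliminates M1 stuck-at-1, M1 inverted output, M2 inverted output, M3 inverted output.
Test 3 (x1=0, x2=0, x3=0): fault-free M0=0, M1=0, M2=0, M3=0, M4=0, M5=0, M6=1 → Y1=0, Y2=1; observed Y1=0, Y2=1. Eliminates M3 stuck-at-1.
Only M2 stuck-at-1 is consistent with every test.

M2 stuck-at-1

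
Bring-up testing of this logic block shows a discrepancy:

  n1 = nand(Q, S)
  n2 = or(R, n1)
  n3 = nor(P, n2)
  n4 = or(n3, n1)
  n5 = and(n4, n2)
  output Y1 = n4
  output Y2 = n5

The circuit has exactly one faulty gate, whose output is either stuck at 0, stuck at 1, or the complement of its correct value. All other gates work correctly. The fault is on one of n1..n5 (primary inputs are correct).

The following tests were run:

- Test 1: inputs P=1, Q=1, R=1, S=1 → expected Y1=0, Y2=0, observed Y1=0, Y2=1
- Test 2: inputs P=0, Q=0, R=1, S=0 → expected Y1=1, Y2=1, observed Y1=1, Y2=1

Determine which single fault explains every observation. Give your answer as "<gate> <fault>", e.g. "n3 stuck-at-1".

n5 stuck-at-1

Fault-free values for test 1 (P=1, Q=1, R=1, S=1): n1=0, n2=1, n3=0, n4=0, n5=0, giving Y1=0, Y2=0. Observed Y1=0, Y2=1.
Test 1: faults giving observed Y1=0, Y2=1 are {n5 stuck-at-1, n5 inverted output}.
Test 2 (P=0, Q=0, R=1, S=0): fault-free n1=1, n2=1, n3=0, n4=1, n5=1 → Y1=1, Y2=1; observed Y1=1, Y2=1. Eliminates n5 inverted output.
Only n5 stuck-at-1 is consistent with every test.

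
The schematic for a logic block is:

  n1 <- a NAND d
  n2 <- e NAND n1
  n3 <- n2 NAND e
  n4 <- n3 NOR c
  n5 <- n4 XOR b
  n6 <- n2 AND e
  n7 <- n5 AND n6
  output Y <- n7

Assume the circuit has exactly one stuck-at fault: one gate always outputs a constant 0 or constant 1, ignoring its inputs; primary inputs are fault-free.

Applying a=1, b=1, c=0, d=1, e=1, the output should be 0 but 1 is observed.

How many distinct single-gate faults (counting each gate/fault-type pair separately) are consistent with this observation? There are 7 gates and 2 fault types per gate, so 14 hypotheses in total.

Fault-free: n1=0, n2=1, n3=0, n4=1, n5=0, n6=1, n7=0 → 0. Observed 1.
  n1 stuck-at-0: output 0 ✗
  n1 stuck-at-1: output 0 ✗
  n2 stuck-at-0: output 0 ✗
  n2 stuck-at-1: output 0 ✗
  n3 stuck-at-0: output 0 ✗
  n3 stuck-at-1: output 1 ✓
  n4 stuck-at-0: output 1 ✓
  n4 stuck-at-1: output 0 ✗
  n5 stuck-at-0: output 0 ✗
  n5 stuck-at-1: output 1 ✓
  n6 stuck-at-0: output 0 ✗
  n6 stuck-at-1: output 0 ✗
  n7 stuck-at-0: output 0 ✗
  n7 stuck-at-1: output 1 ✓
Consistent faults: {n3 stuck-at-1, n4 stuck-at-0, n5 stuck-at-1, n7 stuck-at-1} — 4 in all.

4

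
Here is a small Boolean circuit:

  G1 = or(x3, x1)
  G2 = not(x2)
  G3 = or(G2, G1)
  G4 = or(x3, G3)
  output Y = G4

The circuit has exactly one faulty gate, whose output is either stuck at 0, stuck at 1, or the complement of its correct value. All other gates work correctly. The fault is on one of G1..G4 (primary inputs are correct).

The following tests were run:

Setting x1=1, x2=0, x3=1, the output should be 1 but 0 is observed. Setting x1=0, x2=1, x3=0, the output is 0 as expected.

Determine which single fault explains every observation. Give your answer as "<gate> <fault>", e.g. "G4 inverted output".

G4 stuck-at-0

Fault-free values for test 1 (x1=1, x2=0, x3=1): G1=1, G2=1, G3=1, G4=1, giving Y=1. Observed 0.
Test 1: faults giving observed 0 are {G4 stuck-at-0, G4 inverted output}.
Test 2 (x1=0, x2=1, x3=0): fault-free G1=0, G2=0, G3=0, G4=0 → 0; observed 0. Eliminates G4 inverted output.
Only G4 stuck-at-0 is consistent with every test.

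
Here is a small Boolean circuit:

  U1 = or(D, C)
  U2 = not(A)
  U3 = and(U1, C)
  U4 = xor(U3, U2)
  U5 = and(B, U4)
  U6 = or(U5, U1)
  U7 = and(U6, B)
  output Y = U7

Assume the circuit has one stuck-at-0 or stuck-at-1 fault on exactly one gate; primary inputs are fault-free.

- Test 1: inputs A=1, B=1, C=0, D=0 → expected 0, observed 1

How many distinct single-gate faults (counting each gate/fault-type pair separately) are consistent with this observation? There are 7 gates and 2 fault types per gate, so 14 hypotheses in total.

Fault-free: U1=0, U2=0, U3=0, U4=0, U5=0, U6=0, U7=0 → 0. Observed 1.
  U1 stuck-at-0: output 0 ✗
  U1 stuck-at-1: output 1 ✓
  U2 stuck-at-0: output 0 ✗
  U2 stuck-at-1: output 1 ✓
  U3 stuck-at-0: output 0 ✗
  U3 stuck-at-1: output 1 ✓
  U4 stuck-at-0: output 0 ✗
  U4 stuck-at-1: output 1 ✓
  U5 stuck-at-0: output 0 ✗
  U5 stuck-at-1: output 1 ✓
  U6 stuck-at-0: output 0 ✗
  U6 stuck-at-1: output 1 ✓
  U7 stuck-at-0: output 0 ✗
  U7 stuck-at-1: output 1 ✓
Consistent faults: {U1 stuck-at-1, U2 stuck-at-1, U3 stuck-at-1, U4 stuck-at-1, U5 stuck-at-1, U6 stuck-at-1, U7 stuck-at-1} — 7 in all.

7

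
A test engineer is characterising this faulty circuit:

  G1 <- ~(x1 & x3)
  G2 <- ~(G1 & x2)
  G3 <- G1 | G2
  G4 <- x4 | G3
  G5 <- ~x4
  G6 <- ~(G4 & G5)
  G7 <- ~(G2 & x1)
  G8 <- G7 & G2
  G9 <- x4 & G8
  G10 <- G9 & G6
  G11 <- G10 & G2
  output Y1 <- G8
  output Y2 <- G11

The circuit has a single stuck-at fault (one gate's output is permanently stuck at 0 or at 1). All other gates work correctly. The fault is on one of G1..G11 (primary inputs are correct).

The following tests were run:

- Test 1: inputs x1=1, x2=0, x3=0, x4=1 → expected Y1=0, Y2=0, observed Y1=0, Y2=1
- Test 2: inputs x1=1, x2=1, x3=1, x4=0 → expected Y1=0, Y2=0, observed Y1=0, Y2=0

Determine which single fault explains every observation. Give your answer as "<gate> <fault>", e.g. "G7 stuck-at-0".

G9 stuck-at-1

Fault-free values for test 1 (x1=1, x2=0, x3=0, x4=1): G1=1, G2=1, G3=1, G4=1, G5=0, G6=1, G7=0, G8=0, G9=0, G10=0, G11=0, giving Y1=0, Y2=0. Observed Y1=0, Y2=1.
Test 1: faults giving observed Y1=0, Y2=1 are {G9 stuck-at-1, G10 stuck-at-1, G11 stuck-at-1}.
Test 2 (x1=1, x2=1, x3=1, x4=0): fault-free G1=0, G2=1, G3=1, G4=1, G5=1, G6=0, G7=0, G8=0, G9=0, G10=0, G11=0 → Y1=0, Y2=0; observed Y1=0, Y2=0. Eliminates G10 stuck-at-1, G11 stuck-at-1.
Only G9 stuck-at-1 is consistent with every test.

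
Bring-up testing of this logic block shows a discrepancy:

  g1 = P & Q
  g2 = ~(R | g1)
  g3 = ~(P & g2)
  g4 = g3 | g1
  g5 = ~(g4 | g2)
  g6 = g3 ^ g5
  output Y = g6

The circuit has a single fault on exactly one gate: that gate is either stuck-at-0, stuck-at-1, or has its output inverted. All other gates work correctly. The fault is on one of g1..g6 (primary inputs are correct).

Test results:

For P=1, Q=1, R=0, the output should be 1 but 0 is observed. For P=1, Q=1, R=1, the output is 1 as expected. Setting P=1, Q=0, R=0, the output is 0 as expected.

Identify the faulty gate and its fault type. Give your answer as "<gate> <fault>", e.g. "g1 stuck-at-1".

Fault-free values for test 1 (P=1, Q=1, R=0): g1=1, g2=0, g3=1, g4=1, g5=0, g6=1, giving Y=1. Observed 0.
Test 1: faults giving observed 0 are {g1 stuck-at-0, g1 inverted output, g2 stuck-at-1, g2 inverted output, g3 stuck-at-0, g3 inverted output, g4 stuck-at-0, g4 inverted output, g5 stuck-at-1, g5 inverted output, g6 stuck-at-0, g6 inverted output}.
Test 2 (P=1, Q=1, R=1): fault-free g1=1, g2=0, g3=1, g4=1, g5=0, g6=1 → 1; observed 1. Eliminates g2 stuck-at-1, g2 inverted output, g3 stuck-at-0, g3 inverted output, g4 stuck-at-0, g4 inverted output, g5 stuck-at-1, g5 inverted output, g6 stuck-at-0, g6 inverted output.
Test 3 (P=1, Q=0, R=0): fault-free g1=0, g2=1, g3=0, g4=0, g5=0, g6=0 → 0; observed 0. Eliminates g1 inverted output.
Only g1 stuck-at-0 is consistent with every test.

g1 stuck-at-0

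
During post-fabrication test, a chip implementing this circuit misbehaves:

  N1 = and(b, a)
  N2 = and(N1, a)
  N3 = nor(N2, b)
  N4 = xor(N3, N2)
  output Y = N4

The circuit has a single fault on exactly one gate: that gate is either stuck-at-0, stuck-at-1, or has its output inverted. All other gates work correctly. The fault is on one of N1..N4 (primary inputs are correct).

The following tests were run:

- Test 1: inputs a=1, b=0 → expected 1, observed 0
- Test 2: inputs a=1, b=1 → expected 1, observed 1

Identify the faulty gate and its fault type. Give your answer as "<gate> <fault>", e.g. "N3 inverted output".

N3 stuck-at-0

Fault-free values for test 1 (a=1, b=0): N1=0, N2=0, N3=1, N4=1, giving Y=1. Observed 0.
Test 1: faults giving observed 0 are {N3 stuck-at-0, N3 inverted output, N4 stuck-at-0, N4 inverted output}.
Test 2 (a=1, b=1): fault-free N1=1, N2=1, N3=0, N4=1 → 1; observed 1. Eliminates N3 inverted output, N4 stuck-at-0, N4 inverted output.
Only N3 stuck-at-0 is consistent with every test.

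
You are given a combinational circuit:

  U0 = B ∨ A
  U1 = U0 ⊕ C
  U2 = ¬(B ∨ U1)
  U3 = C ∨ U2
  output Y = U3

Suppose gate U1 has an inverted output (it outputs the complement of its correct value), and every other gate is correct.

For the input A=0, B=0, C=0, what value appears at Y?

Propagate with U1 forced: U0=0, U1=1 [inverted output], U2=0, U3=0.
So Y = 0. (Without the fault it would be 1.)

0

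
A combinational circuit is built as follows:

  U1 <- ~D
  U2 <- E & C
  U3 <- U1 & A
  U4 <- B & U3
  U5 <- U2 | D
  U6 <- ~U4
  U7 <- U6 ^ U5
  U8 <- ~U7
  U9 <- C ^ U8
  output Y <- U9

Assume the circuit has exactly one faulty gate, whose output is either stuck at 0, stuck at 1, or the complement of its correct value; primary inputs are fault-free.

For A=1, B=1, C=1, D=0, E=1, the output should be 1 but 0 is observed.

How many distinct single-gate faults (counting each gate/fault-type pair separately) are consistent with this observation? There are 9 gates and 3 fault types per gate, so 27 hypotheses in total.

Fault-free: U1=1, U2=1, U3=1, U4=1, U5=1, U6=0, U7=1, U8=0, U9=1 → 1. Observed 0.
  U1: stuck-at-0, inverted output ✓; others ✗
  U2: stuck-at-0, inverted output ✓; others ✗
  U3: stuck-at-0, inverted output ✓; others ✗
  U4: stuck-at-0, inverted output ✓; others ✗
  U5: stuck-at-0, inverted output ✓; others ✗
  U6: stuck-at-1, inverted output ✓; others ✗
  U7: stuck-at-0, inverted output ✓; others ✗
  U8: stuck-at-1, inverted output ✓; others ✗
  U9: stuck-at-0, inverted output ✓; others ✗
Consistent faults: {U1 stuck-at-0, U1 inverted output, U2 stuck-at-0, U2 inverted output, U3 stuck-at-0, U3 inverted output, U4 stuck-at-0, U4 inverted output, U5 stuck-at-0, U5 inverted output, U6 stuck-at-1, U6 inverted output, U7 stuck-at-0, U7 inverted output, U8 stuck-at-1, U8 inverted output, U9 stuck-at-0, U9 inverted output} — 18 in all.

18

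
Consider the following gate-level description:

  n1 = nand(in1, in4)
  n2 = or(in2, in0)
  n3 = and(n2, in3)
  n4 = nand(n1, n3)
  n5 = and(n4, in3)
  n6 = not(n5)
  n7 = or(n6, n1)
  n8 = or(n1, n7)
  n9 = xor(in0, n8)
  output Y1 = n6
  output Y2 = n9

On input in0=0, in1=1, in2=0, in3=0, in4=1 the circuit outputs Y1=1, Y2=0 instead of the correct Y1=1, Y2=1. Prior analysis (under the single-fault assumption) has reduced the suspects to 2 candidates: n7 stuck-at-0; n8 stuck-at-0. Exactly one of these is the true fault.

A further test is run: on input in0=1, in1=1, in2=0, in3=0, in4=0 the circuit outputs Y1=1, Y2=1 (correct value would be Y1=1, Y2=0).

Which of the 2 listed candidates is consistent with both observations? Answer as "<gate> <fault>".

n8 stuck-at-0

Evaluate each candidate on input in0=1, in1=1, in2=0, in3=0, in4=0:
  n7 stuck-at-0: n1=1, n2=1, n3=0, n4=1, n5=0, n6=1, n7=0 [stuck-at-0], n8=1, n9=0 → Y1=1, Y2=0 — eliminated
  n8 stuck-at-0: n1=1, n2=1, n3=0, n4=1, n5=0, n6=1, n7=1, n8=0 [stuck-at-0], n9=1 → Y1=1, Y2=1 — matches
Only n8 stuck-at-0 reproduces the observed Y1=1, Y2=1.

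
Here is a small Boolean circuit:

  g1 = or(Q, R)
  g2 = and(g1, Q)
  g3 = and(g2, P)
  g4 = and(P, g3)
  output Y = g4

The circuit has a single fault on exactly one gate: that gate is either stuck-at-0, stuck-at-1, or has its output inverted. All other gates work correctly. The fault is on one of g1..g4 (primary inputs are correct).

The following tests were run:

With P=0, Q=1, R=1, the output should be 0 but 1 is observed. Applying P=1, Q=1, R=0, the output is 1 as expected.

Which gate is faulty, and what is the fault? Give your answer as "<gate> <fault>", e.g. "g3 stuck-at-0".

Fault-free values for test 1 (P=0, Q=1, R=1): g1=1, g2=1, g3=0, g4=0, giving Y=0. Observed 1.
Test 1: faults giving observed 1 are {g4 stuck-at-1, g4 inverted output}.
Test 2 (P=1, Q=1, R=0): fault-free g1=1, g2=1, g3=1, g4=1 → 1; observed 1. Eliminates g4 inverted output.
Only g4 stuck-at-1 is consistent with every test.

g4 stuck-at-1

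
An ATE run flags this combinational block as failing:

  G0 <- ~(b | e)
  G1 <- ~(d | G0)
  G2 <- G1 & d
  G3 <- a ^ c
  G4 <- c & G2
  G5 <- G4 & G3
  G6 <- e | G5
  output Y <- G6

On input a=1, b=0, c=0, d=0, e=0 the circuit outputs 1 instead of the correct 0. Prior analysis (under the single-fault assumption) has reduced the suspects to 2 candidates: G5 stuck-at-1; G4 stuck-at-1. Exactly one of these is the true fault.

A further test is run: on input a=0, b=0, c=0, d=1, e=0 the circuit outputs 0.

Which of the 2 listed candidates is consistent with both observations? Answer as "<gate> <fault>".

Evaluate each candidate on input a=0, b=0, c=0, d=1, e=0:
  G5 stuck-at-1: G0=1, G1=0, G2=0, G3=0, G4=0, G5=1 [stuck-at-1], G6=1 → 1 — eliminated
  G4 stuck-at-1: G0=1, G1=0, G2=0, G3=0, G4=1 [stuck-at-1], G5=0, G6=0 → 0 — matches
Only G4 stuck-at-1 reproduces the observed 0.

G4 stuck-at-1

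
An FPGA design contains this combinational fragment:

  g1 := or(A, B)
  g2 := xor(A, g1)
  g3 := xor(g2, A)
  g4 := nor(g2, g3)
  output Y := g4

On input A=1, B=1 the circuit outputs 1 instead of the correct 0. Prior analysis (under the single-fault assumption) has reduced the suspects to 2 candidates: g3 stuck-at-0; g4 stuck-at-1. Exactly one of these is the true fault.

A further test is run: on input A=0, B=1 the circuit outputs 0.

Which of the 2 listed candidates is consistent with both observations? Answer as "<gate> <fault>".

g3 stuck-at-0

Evaluate each candidate on input A=0, B=1:
  g3 stuck-at-0: g1=1, g2=1, g3=0 [stuck-at-0], g4=0 → 0 — matches
  g4 stuck-at-1: g1=1, g2=1, g3=1, g4=1 [stuck-at-1] → 1 — eliminated
Only g3 stuck-at-0 reproduces the observed 0.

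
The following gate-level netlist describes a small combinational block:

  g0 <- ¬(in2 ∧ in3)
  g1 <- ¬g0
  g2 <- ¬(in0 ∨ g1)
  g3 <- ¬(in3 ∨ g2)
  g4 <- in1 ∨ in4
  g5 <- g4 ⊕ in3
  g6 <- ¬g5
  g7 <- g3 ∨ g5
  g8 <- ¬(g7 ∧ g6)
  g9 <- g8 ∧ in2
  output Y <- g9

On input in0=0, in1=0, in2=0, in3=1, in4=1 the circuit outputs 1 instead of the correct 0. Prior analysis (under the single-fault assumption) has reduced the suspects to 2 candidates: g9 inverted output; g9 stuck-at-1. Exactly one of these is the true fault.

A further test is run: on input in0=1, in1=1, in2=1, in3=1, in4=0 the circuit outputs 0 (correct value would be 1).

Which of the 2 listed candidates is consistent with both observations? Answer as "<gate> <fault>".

g9 inverted output

Evaluate each candidate on input in0=1, in1=1, in2=1, in3=1, in4=0:
  g9 inverted output: g0=0, g1=1, g2=0, g3=0, g4=1, g5=0, g6=1, g7=0, g8=1, g9=0 [inverted output] → 0 — matches
  g9 stuck-at-1: g0=0, g1=1, g2=0, g3=0, g4=1, g5=0, g6=1, g7=0, g8=1, g9=1 [stuck-at-1] → 1 — eliminated
Only g9 inverted output reproduces the observed 0.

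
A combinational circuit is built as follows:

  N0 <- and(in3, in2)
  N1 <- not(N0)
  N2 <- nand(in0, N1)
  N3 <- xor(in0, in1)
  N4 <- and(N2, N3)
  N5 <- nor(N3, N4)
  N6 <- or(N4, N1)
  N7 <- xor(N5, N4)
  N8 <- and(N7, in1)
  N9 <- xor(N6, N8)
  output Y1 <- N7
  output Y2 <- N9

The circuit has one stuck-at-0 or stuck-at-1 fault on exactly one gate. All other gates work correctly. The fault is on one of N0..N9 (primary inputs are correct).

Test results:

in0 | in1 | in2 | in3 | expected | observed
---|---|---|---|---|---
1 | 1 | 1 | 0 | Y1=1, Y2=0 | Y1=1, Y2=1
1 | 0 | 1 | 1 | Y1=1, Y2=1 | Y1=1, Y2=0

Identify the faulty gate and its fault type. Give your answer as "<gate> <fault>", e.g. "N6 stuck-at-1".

Fault-free values for test 1 (in0=1, in1=1, in2=1, in3=0): N0=0, N1=1, N2=0, N3=0, N4=0, N5=1, N6=1, N7=1, N8=1, N9=0, giving Y1=1, Y2=0. Observed Y1=1, Y2=1.
Test 1: faults giving observed Y1=1, Y2=1 are {N0 stuck-at-1, N1 stuck-at-0, N6 stuck-at-0, N8 stuck-at-0, N9 stuck-at-1}.
Test 2 (in0=1, in1=0, in2=1, in3=1): fault-free N0=1, N1=0, N2=1, N3=1, N4=1, N5=0, N6=1, N7=1, N8=0, N9=1 → Y1=1, Y2=1; observed Y1=1, Y2=0. Eliminates N0 stuck-at-1, N1 stuck-at-0, N8 stuck-at-0, N9 stuck-at-1.
Only N6 stuck-at-0 is consistent with every test.

N6 stuck-at-0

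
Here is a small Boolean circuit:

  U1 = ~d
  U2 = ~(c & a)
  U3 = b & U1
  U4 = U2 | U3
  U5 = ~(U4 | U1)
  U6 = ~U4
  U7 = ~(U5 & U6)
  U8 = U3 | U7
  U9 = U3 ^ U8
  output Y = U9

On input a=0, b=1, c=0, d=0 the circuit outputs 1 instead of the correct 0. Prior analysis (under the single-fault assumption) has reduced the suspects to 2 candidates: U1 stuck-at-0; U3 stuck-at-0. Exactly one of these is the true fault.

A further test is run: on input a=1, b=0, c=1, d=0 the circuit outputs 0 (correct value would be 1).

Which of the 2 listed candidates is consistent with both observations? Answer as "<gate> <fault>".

U1 stuck-at-0

Evaluate each candidate on input a=1, b=0, c=1, d=0:
  U1 stuck-at-0: U1=0 [stuck-at-0], U2=0, U3=0, U4=0, U5=1, U6=1, U7=0, U8=0, U9=0 → 0 — matches
  U3 stuck-at-0: U1=1, U2=0, U3=0 [stuck-at-0], U4=0, U5=0, U6=1, U7=1, U8=1, U9=1 → 1 — eliminated
Only U1 stuck-at-0 reproduces the observed 0.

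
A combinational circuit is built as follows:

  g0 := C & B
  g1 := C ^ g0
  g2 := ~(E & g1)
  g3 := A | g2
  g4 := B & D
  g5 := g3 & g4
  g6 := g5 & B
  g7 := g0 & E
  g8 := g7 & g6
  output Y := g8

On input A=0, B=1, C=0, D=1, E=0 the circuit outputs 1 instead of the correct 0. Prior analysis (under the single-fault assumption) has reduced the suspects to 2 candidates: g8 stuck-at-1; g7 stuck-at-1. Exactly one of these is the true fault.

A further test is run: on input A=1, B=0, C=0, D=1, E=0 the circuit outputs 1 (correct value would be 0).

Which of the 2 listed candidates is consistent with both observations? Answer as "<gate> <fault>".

Evaluate each candidate on input A=1, B=0, C=0, D=1, E=0:
  g8 stuck-at-1: g0=0, g1=0, g2=1, g3=1, g4=0, g5=0, g6=0, g7=0, g8=1 [stuck-at-1] → 1 — matches
  g7 stuck-at-1: g0=0, g1=0, g2=1, g3=1, g4=0, g5=0, g6=0, g7=1 [stuck-at-1], g8=0 → 0 — eliminated
Only g8 stuck-at-1 reproduces the observed 1.

g8 stuck-at-1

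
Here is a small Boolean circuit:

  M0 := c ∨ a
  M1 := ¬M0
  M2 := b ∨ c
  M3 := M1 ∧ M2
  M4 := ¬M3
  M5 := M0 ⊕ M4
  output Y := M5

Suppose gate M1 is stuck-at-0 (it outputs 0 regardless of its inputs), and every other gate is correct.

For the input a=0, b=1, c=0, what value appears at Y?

1

Propagate with M1 forced: M0=0, M1=0 [stuck-at-0], M2=1, M3=0, M4=1, M5=1.
So Y = 1. (Without the fault it would be 0.)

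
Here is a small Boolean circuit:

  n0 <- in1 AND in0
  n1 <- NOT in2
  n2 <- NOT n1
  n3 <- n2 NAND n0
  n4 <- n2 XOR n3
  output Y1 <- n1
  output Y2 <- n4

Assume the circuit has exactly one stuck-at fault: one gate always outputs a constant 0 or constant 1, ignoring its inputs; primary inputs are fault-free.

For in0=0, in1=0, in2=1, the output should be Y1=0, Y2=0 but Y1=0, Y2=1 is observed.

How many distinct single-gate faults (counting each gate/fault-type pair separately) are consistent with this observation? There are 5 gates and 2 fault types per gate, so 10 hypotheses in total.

Fault-free: n0=0, n1=0, n2=1, n3=1, n4=0 → Y1=0, Y2=0. Observed Y1=0, Y2=1.
  n0 stuck-at-0: output Y1=0, Y2=0 ✗
  n0 stuck-at-1: output Y1=0, Y2=1 ✓
  n1 stuck-at-0: output Y1=0, Y2=0 ✗
  n1 stuck-at-1: output Y1=1, Y2=1 ✗
  n2 stuck-at-0: output Y1=0, Y2=1 ✓
  n2 stuck-at-1: output Y1=0, Y2=0 ✗
  n3 stuck-at-0: output Y1=0, Y2=1 ✓
  n3 stuck-at-1: output Y1=0, Y2=0 ✗
  n4 stuck-at-0: output Y1=0, Y2=0 ✗
  n4 stuck-at-1: output Y1=0, Y2=1 ✓
Consistent faults: {n0 stuck-at-1, n2 stuck-at-0, n3 stuck-at-0, n4 stuck-at-1} — 4 in all.

4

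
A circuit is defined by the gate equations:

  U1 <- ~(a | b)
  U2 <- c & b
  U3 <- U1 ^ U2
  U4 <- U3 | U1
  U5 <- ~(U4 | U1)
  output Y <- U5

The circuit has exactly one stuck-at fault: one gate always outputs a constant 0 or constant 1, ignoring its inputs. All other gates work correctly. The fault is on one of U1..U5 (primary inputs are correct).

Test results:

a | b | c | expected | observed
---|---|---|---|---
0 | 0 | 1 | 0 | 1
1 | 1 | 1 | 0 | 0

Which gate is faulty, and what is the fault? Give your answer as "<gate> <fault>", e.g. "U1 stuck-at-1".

U1 stuck-at-0

Fault-free values for test 1 (a=0, b=0, c=1): U1=1, U2=0, U3=1, U4=1, U5=0, giving Y=0. Observed 1.
Test 1: faults giving observed 1 are {U1 stuck-at-0, U5 stuck-at-1}.
Test 2 (a=1, b=1, c=1): fault-free U1=0, U2=1, U3=1, U4=1, U5=0 → 0; observed 0. Eliminates U5 stuck-at-1.
Only U1 stuck-at-0 is consistent with every test.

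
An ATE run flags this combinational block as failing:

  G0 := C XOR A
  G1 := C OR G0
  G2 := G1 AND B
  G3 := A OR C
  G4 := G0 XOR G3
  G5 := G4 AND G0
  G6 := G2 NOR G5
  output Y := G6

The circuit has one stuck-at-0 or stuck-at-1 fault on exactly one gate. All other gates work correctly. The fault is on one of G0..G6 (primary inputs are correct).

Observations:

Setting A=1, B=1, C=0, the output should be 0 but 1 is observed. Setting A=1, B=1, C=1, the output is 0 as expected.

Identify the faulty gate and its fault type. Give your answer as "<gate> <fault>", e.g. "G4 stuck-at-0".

G0 stuck-at-0

Fault-free values for test 1 (A=1, B=1, C=0): G0=1, G1=1, G2=1, G3=1, G4=0, G5=0, G6=0, giving Y=0. Observed 1.
Test 1: faults giving observed 1 are {G0 stuck-at-0, G1 stuck-at-0, G2 stuck-at-0, G6 stuck-at-1}.
Test 2 (A=1, B=1, C=1): fault-free G0=0, G1=1, G2=1, G3=1, G4=1, G5=0, G6=0 → 0; observed 0. Eliminates G1 stuck-at-0, G2 stuck-at-0, G6 stuck-at-1.
Only G0 stuck-at-0 is consistent with every test.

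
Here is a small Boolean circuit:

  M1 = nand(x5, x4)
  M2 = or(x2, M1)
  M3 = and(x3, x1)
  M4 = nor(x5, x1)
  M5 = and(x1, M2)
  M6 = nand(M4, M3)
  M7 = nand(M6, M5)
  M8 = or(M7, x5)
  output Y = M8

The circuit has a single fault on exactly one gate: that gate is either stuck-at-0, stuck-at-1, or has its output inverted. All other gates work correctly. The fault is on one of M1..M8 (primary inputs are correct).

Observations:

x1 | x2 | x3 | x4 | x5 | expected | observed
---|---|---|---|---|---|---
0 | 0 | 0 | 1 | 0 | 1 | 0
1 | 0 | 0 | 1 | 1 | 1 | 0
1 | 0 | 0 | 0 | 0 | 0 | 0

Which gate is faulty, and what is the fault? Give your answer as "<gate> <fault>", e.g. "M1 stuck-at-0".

M8 stuck-at-0

Fault-free values for test 1 (x1=0, x2=0, x3=0, x4=1, x5=0): M1=1, M2=1, M3=0, M4=1, M5=0, M6=1, M7=1, M8=1, giving Y=1. Observed 0.
Test 1: faults giving observed 0 are {M5 stuck-at-1, M5 inverted output, M7 stuck-at-0, M7 inverted output, M8 stuck-at-0, M8 inverted output}.
Test 2 (x1=1, x2=0, x3=0, x4=1, x5=1): fault-free M1=0, M2=0, M3=0, M4=0, M5=0, M6=1, M7=1, M8=1 → 1; observed 0. Eliminates M5 stuck-at-1, M5 inverted output, M7 stuck-at-0, M7 inverted output.
Test 3 (x1=1, x2=0, x3=0, x4=0, x5=0): fault-free M1=1, M2=1, M3=0, M4=0, M5=1, M6=1, M7=0, M8=0 → 0; observed 0. Eliminates M8 inverted output.
Only M8 stuck-at-0 is consistent with every test.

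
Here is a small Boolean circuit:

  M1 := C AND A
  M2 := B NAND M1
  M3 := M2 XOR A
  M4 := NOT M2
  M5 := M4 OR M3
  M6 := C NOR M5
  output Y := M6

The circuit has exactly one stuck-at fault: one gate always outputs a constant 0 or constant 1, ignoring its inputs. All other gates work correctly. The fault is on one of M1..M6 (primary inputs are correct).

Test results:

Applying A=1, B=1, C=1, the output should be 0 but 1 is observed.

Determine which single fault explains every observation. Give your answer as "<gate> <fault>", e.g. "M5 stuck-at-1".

Fault-free values for test 1 (A=1, B=1, C=1): M1=1, M2=0, M3=1, M4=1, M5=1, M6=0, giving Y=0. Observed 1.
Test 1: faults giving observed 1 are {M6 stuck-at-1}.
Only M6 stuck-at-1 is consistent with every test.

M6 stuck-at-1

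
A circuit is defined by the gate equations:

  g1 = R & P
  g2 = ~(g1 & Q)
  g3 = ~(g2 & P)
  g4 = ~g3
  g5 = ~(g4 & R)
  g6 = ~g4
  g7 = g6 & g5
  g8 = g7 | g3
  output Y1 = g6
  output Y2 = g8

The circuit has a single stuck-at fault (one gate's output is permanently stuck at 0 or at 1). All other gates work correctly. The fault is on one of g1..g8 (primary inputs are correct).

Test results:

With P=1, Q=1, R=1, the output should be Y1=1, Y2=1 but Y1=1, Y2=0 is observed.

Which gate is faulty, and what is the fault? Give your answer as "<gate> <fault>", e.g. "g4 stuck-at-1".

g8 stuck-at-0

Fault-free values for test 1 (P=1, Q=1, R=1): g1=1, g2=0, g3=1, g4=0, g5=1, g6=1, g7=1, g8=1, giving Y1=1, Y2=1. Observed Y1=1, Y2=0.
Test 1: faults giving observed Y1=1, Y2=0 are {g8 stuck-at-0}.
Only g8 stuck-at-0 is consistent with every test.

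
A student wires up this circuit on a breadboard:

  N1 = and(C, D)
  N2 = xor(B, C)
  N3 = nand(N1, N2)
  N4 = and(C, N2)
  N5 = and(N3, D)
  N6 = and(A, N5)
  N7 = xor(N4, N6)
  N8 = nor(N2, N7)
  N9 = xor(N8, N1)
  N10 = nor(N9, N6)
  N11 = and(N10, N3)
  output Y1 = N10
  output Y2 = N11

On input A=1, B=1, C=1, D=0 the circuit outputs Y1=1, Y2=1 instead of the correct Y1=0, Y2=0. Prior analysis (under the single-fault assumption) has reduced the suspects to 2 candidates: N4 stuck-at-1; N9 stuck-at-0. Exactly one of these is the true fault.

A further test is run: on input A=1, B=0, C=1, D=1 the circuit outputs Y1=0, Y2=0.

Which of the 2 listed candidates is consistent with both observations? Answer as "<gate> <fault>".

N4 stuck-at-1

Evaluate each candidate on input A=1, B=0, C=1, D=1:
  N4 stuck-at-1: N1=1, N2=1, N3=0, N4=1 [stuck-at-1], N5=0, N6=0, N7=1, N8=0, N9=1, N10=0, N11=0 → Y1=0, Y2=0 — matches
  N9 stuck-at-0: N1=1, N2=1, N3=0, N4=1, N5=0, N6=0, N7=1, N8=0, N9=0 [stuck-at-0], N10=1, N11=0 → Y1=1, Y2=0 — eliminated
Only N4 stuck-at-1 reproduces the observed Y1=0, Y2=0.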